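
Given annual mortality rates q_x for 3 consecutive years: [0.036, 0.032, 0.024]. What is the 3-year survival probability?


p_k = 1 - q_k for each year
Survival = product of (1 - q_k)
= 0.964 * 0.968 * 0.976
= 0.9108


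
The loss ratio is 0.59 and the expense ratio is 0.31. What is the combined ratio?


Combined ratio = loss ratio + expense ratio
= 0.59 + 0.31
= 0.9


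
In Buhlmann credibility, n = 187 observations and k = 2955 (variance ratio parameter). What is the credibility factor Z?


Z = n / (n + k)
= 187 / (187 + 2955)
= 187 / 3142
= 0.0595


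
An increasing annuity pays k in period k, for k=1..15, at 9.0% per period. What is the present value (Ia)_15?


(Ia)_n = sum_{k=1}^{n} k * v^k, v = 1/(1+i)
v = 0.917431
Sum computed term by term:
(Ia)_15 = 51.8676


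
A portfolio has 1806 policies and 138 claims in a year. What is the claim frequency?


frequency = claims / policies
= 138 / 1806
= 0.0764


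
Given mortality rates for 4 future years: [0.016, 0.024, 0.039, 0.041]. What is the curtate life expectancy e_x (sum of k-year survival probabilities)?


e_x = sum_{k=1}^{n} k_p_x
k_p_x values:
  1_p_x = 0.984
  2_p_x = 0.960384
  3_p_x = 0.922929
  4_p_x = 0.885089
e_x = 3.7524


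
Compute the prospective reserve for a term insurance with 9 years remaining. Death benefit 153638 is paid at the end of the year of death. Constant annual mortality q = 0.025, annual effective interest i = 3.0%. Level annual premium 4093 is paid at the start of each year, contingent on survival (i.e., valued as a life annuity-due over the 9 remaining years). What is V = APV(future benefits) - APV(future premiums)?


v = 1/(1+i) = 0.970874
APV(future benefits) per unit = sum_{k=0}^{8} k_p_x * q * v^(k+1) = 0.17716
APV(future benefits) = 153638 * 0.17716 = 27218.4929
Life annuity-due factor ä_{x:9} = sum_{k=0}^{8} k_p_x * v^k = 7.298988
APV(future premiums) = 4093 * 7.298988 = 29874.7576
V = 27218.4929 - 29874.7576
= -2656.2647


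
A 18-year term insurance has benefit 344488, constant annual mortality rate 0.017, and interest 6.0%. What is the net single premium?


NSP = benefit * sum_{k=0}^{n-1} k_p_x * q * v^(k+1)
With constant q=0.017, v=0.943396
Sum = 0.16397
NSP = 344488 * 0.16397
= 56485.8276


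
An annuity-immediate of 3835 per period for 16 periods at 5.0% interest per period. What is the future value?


FV = PMT * ((1+i)^n - 1) / i
= 3835 * ((1.05)^16 - 1) / 0.05
= 3835 * (2.182875 - 1) / 0.05
= 90726.4809


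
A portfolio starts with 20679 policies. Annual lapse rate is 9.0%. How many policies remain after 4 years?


remaining = initial * (1 - lapse)^years
= 20679 * (1 - 0.09)^4
= 20679 * 0.68575
= 14180.6162


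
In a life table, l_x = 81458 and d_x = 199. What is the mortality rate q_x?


q_x = d_x / l_x
= 199 / 81458
= 0.0024


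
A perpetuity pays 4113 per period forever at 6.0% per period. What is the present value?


PV = PMT / i
= 4113 / 0.06
= 68550.0


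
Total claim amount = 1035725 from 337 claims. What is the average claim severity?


severity = total / number
= 1035725 / 337
= 3073.368


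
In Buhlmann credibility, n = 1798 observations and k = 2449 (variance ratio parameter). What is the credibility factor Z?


Z = n / (n + k)
= 1798 / (1798 + 2449)
= 1798 / 4247
= 0.4234


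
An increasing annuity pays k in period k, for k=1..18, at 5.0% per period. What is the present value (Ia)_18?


(Ia)_n = sum_{k=1}^{n} k * v^k, v = 1/(1+i)
v = 0.952381
Sum computed term by term:
(Ia)_18 = 95.8939


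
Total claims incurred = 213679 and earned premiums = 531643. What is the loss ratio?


Loss ratio = claims / premiums
= 213679 / 531643
= 0.4019


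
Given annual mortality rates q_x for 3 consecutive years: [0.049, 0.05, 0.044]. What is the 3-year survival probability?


p_k = 1 - q_k for each year
Survival = product of (1 - q_k)
= 0.951 * 0.95 * 0.956
= 0.8637


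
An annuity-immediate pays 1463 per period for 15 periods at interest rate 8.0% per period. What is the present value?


PV = PMT * (1 - (1+i)^(-n)) / i
= 1463 * (1 - (1+0.08)^(-15)) / 0.08
= 1463 * (1 - 0.315242) / 0.08
= 1463 * 8.559479
= 12522.5173


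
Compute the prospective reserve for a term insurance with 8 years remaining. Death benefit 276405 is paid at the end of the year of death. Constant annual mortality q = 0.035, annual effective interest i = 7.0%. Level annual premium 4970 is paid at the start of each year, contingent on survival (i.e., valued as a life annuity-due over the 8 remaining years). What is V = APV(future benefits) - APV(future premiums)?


v = 1/(1+i) = 0.934579
APV(future benefits) per unit = sum_{k=0}^{7} k_p_x * q * v^(k+1) = 0.187443
APV(future benefits) = 276405 * 0.187443 = 51810.1347
Life annuity-due factor ä_{x:8} = sum_{k=0}^{7} k_p_x * v^k = 5.730395
APV(future premiums) = 4970 * 5.730395 = 28480.0632
V = 51810.1347 - 28480.0632
= 23330.0715


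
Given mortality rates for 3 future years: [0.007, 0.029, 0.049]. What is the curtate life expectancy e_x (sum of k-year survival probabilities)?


e_x = sum_{k=1}^{n} k_p_x
k_p_x values:
  1_p_x = 0.993
  2_p_x = 0.964203
  3_p_x = 0.916957
e_x = 2.8742


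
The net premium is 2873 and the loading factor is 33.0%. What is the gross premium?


Gross = net * (1 + loading)
= 2873 * (1 + 0.33)
= 2873 * 1.33
= 3821.09


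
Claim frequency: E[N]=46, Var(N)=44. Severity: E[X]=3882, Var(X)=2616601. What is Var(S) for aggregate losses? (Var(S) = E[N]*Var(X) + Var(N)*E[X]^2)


Var(S) = E[N]*Var(X) + Var(N)*E[X]^2
= 46*2616601 + 44*3882^2
= 120363646 + 663076656
= 7.8344e+08


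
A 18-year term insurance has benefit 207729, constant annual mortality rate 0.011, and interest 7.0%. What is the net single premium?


NSP = benefit * sum_{k=0}^{n-1} k_p_x * q * v^(k+1)
With constant q=0.011, v=0.934579
Sum = 0.102877
NSP = 207729 * 0.102877
= 21370.5215


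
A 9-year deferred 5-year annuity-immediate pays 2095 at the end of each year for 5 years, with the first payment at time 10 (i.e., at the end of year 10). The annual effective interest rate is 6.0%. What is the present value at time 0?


PV at time 9 of the 5-year annuity-immediate:
a_n = 2095 * (1-(1+0.06)^(-5))/0.06 = 8824.9021
Discount back 9 years to time 0:
PV = 8824.9021 * (1+0.06)^(-9)
= 8824.9021 * 0.591898
= 5223.446


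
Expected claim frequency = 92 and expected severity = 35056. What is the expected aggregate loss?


E[S] = E[N] * E[X]
= 92 * 35056
= 3.2252e+06


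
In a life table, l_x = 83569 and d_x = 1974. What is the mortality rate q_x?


q_x = d_x / l_x
= 1974 / 83569
= 0.0236


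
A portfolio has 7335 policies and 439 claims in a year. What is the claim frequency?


frequency = claims / policies
= 439 / 7335
= 0.0599


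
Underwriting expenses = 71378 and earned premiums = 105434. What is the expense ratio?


Expense ratio = expenses / premiums
= 71378 / 105434
= 0.677


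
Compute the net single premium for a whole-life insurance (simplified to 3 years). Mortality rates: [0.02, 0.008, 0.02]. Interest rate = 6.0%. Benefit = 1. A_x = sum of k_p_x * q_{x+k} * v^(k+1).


v = 0.943396
Year 0: k_p_x=1.0, q=0.02, term=0.018868
Year 1: k_p_x=0.98, q=0.008, term=0.006978
Year 2: k_p_x=0.97216, q=0.02, term=0.016325
A_x = 0.0422


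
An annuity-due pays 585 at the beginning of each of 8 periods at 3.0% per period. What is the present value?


PV_due = PMT * (1-(1+i)^(-n))/i * (1+i)
PV_immediate = 4106.5199
PV_due = 4106.5199 * 1.03
= 4229.7155


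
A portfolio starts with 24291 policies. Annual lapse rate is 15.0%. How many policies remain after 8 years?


remaining = initial * (1 - lapse)^years
= 24291 * (1 - 0.15)^8
= 24291 * 0.272491
= 6619.0673


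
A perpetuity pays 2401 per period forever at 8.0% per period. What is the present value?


PV = PMT / i
= 2401 / 0.08
= 30012.5


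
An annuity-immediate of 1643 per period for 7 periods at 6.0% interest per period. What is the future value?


FV = PMT * ((1+i)^n - 1) / i
= 1643 * ((1.06)^7 - 1) / 0.06
= 1643 * (1.50363 - 1) / 0.06
= 13791.0753


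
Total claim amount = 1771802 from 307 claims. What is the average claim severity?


severity = total / number
= 1771802 / 307
= 5771.342


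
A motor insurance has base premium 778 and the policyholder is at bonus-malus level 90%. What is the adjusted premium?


adjusted = base * BM_level / 100
= 778 * 90 / 100
= 778 * 0.9
= 700.2


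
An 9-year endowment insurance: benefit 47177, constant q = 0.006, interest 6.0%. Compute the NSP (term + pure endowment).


Term component = 1884.1104
Pure endowment = 9_p_x * v^9 * benefit = 0.947278 * 0.591898 * 47177 = 26451.7855
NSP = 28335.8959


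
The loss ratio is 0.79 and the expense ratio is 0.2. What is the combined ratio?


Combined ratio = loss ratio + expense ratio
= 0.79 + 0.2
= 0.99


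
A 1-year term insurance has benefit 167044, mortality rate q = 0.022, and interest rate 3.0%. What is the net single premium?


NSP = benefit * q * v
v = 1/(1+i) = 0.970874
NSP = 167044 * 0.022 * 0.970874
= 3567.9301


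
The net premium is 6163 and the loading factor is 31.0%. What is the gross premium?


Gross = net * (1 + loading)
= 6163 * (1 + 0.31)
= 6163 * 1.31
= 8073.53


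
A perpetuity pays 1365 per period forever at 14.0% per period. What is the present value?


PV = PMT / i
= 1365 / 0.14
= 9750.0


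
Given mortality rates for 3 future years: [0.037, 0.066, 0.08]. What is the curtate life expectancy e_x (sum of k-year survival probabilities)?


e_x = sum_{k=1}^{n} k_p_x
k_p_x values:
  1_p_x = 0.963
  2_p_x = 0.899442
  3_p_x = 0.827487
e_x = 2.6899


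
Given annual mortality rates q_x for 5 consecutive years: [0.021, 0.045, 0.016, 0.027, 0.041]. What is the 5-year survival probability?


p_k = 1 - q_k for each year
Survival = product of (1 - q_k)
= 0.979 * 0.955 * 0.984 * 0.973 * 0.959
= 0.8584


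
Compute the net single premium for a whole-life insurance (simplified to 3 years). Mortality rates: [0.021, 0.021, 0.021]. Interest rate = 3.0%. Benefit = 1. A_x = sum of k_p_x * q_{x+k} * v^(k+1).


v = 0.970874
Year 0: k_p_x=1.0, q=0.021, term=0.020388
Year 1: k_p_x=0.979, q=0.021, term=0.019379
Year 2: k_p_x=0.958441, q=0.021, term=0.018419
A_x = 0.0582


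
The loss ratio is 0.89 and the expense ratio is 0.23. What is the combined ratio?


Combined ratio = loss ratio + expense ratio
= 0.89 + 0.23
= 1.12


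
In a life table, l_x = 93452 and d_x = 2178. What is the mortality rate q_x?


q_x = d_x / l_x
= 2178 / 93452
= 0.0233


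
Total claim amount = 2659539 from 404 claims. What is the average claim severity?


severity = total / number
= 2659539 / 404
= 6583.0173


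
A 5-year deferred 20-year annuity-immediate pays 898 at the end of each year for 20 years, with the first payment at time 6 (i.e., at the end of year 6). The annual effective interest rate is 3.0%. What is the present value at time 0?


PV at time 5 of the 20-year annuity-immediate:
a_n = 898 * (1-(1+0.03)^(-20))/0.03 = 13359.9724
Discount back 5 years to time 0:
PV = 13359.9724 * (1+0.03)^(-5)
= 13359.9724 * 0.862609
= 11524.4296


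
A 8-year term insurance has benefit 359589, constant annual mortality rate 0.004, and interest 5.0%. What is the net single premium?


NSP = benefit * sum_{k=0}^{n-1} k_p_x * q * v^(k+1)
With constant q=0.004, v=0.952381
Sum = 0.02552
NSP = 359589 * 0.02552
= 9176.6763


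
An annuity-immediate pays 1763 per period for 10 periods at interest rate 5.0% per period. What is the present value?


PV = PMT * (1 - (1+i)^(-n)) / i
= 1763 * (1 - (1+0.05)^(-10)) / 0.05
= 1763 * (1 - 0.613913) / 0.05
= 1763 * 7.721735
= 13613.4187


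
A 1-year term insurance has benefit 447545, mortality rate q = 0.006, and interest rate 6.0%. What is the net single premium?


NSP = benefit * q * v
v = 1/(1+i) = 0.943396
NSP = 447545 * 0.006 * 0.943396
= 2533.2736


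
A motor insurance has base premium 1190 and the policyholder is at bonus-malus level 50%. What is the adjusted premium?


adjusted = base * BM_level / 100
= 1190 * 50 / 100
= 1190 * 0.5
= 595.0


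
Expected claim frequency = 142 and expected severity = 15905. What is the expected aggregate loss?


E[S] = E[N] * E[X]
= 142 * 15905
= 2.2585e+06


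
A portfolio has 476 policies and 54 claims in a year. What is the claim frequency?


frequency = claims / policies
= 54 / 476
= 0.1134


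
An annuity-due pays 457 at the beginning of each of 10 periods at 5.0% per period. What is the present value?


PV_due = PMT * (1-(1+i)^(-n))/i * (1+i)
PV_immediate = 3528.8329
PV_due = 3528.8329 * 1.05
= 3705.2745


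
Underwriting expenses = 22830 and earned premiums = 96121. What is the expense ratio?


Expense ratio = expenses / premiums
= 22830 / 96121
= 0.2375


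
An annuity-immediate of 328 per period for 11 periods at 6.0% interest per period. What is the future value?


FV = PMT * ((1+i)^n - 1) / i
= 328 * ((1.06)^11 - 1) / 0.06
= 328 * (1.898299 - 1) / 0.06
= 4910.6988


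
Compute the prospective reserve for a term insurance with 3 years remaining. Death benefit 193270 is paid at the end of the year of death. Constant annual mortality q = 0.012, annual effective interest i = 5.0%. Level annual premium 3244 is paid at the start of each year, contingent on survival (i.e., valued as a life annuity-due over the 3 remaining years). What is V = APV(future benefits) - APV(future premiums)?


v = 1/(1+i) = 0.952381
APV(future benefits) per unit = sum_{k=0}^{2} k_p_x * q * v^(k+1) = 0.032301
APV(future benefits) = 193270 * 0.032301 = 6242.8281
Life annuity-due factor ä_{x:3} = sum_{k=0}^{2} k_p_x * v^k = 2.826344
APV(future premiums) = 3244 * 2.826344 = 9168.6592
V = 6242.8281 - 9168.6592
= -2925.8311


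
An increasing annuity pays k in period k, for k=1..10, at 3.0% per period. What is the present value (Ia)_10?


(Ia)_n = sum_{k=1}^{n} k * v^k, v = 1/(1+i)
v = 0.970874
Sum computed term by term:
(Ia)_10 = 44.839


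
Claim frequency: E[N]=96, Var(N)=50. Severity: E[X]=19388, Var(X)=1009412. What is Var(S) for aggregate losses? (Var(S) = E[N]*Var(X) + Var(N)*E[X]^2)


Var(S) = E[N]*Var(X) + Var(N)*E[X]^2
= 96*1009412 + 50*19388^2
= 96903552 + 18794727200
= 1.8892e+10


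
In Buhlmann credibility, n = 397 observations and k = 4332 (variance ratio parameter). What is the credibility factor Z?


Z = n / (n + k)
= 397 / (397 + 4332)
= 397 / 4729
= 0.084


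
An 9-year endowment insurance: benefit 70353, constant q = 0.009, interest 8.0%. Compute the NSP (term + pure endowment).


Term component = 3833.5146
Pure endowment = 9_p_x * v^9 * benefit = 0.921856 * 0.500249 * 70353 = 32443.7998
NSP = 36277.3144


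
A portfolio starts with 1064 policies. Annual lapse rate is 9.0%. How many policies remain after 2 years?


remaining = initial * (1 - lapse)^years
= 1064 * (1 - 0.09)^2
= 1064 * 0.8281
= 881.0984


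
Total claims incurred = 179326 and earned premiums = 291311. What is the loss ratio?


Loss ratio = claims / premiums
= 179326 / 291311
= 0.6156


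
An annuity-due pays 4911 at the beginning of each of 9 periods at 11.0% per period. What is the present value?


PV_due = PMT * (1-(1+i)^(-n))/i * (1+i)
PV_immediate = 27192.4404
PV_due = 27192.4404 * 1.11
= 30183.6089


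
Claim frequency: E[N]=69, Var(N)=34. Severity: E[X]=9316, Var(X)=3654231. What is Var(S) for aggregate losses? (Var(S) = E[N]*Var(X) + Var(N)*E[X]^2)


Var(S) = E[N]*Var(X) + Var(N)*E[X]^2
= 69*3654231 + 34*9316^2
= 252141939 + 2950787104
= 3.2029e+09


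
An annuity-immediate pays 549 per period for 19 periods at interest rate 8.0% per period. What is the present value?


PV = PMT * (1 - (1+i)^(-n)) / i
= 549 * (1 - (1+0.08)^(-19)) / 0.08
= 549 * (1 - 0.231712) / 0.08
= 549 * 9.603599
= 5272.376


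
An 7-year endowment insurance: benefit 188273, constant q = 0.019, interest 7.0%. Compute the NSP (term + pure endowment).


Term component = 18308.027
Pure endowment = 7_p_x * v^7 * benefit = 0.874345 * 0.62275 * 188273 = 102514.3472
NSP = 120822.3742


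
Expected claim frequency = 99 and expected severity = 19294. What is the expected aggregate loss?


E[S] = E[N] * E[X]
= 99 * 19294
= 1.9101e+06


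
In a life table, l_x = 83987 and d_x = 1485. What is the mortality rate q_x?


q_x = d_x / l_x
= 1485 / 83987
= 0.0177


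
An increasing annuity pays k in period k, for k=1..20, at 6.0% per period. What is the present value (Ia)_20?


(Ia)_n = sum_{k=1}^{n} k * v^k, v = 1/(1+i)
v = 0.943396
Sum computed term by term:
(Ia)_20 = 98.7004


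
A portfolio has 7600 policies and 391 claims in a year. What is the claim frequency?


frequency = claims / policies
= 391 / 7600
= 0.0514


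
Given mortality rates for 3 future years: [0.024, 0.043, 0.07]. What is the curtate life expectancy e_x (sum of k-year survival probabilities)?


e_x = sum_{k=1}^{n} k_p_x
k_p_x values:
  1_p_x = 0.976
  2_p_x = 0.934032
  3_p_x = 0.86865
e_x = 2.7787


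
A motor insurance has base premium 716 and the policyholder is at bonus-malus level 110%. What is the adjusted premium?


adjusted = base * BM_level / 100
= 716 * 110 / 100
= 716 * 1.1
= 787.6


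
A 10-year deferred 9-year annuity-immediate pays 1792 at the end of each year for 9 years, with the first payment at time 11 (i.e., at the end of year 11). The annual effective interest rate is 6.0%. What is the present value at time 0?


PV at time 10 of the 9-year annuity-immediate:
a_n = 1792 * (1-(1+0.06)^(-9))/0.06 = 12188.6326
Discount back 10 years to time 0:
PV = 12188.6326 * (1+0.06)^(-10)
= 12188.6326 * 0.558395
= 6806.0688


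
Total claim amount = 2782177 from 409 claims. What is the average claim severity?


severity = total / number
= 2782177 / 409
= 6802.3888


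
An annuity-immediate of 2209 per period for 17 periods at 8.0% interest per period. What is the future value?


FV = PMT * ((1+i)^n - 1) / i
= 2209 * ((1.08)^17 - 1) / 0.08
= 2209 * (3.700018 - 1) / 0.08
= 74554.2485


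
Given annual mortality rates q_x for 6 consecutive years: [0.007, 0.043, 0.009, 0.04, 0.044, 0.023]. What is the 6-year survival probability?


p_k = 1 - q_k for each year
Survival = product of (1 - q_k)
= 0.993 * 0.957 * 0.991 * 0.96 * 0.956 * 0.977
= 0.8444


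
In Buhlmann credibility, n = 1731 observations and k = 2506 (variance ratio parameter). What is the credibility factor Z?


Z = n / (n + k)
= 1731 / (1731 + 2506)
= 1731 / 4237
= 0.4085


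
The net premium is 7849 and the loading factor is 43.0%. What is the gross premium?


Gross = net * (1 + loading)
= 7849 * (1 + 0.43)
= 7849 * 1.43
= 11224.07


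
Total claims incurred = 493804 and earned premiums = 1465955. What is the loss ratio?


Loss ratio = claims / premiums
= 493804 / 1465955
= 0.3368


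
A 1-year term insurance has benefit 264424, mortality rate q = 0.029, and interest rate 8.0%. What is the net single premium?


NSP = benefit * q * v
v = 1/(1+i) = 0.925926
NSP = 264424 * 0.029 * 0.925926
= 7100.2741


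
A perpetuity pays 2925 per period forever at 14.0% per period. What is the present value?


PV = PMT / i
= 2925 / 0.14
= 20892.8571


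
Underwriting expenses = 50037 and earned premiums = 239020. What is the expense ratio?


Expense ratio = expenses / premiums
= 50037 / 239020
= 0.2093


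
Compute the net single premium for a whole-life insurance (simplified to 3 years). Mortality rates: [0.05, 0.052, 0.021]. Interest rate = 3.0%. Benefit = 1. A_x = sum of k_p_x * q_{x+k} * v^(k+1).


v = 0.970874
Year 0: k_p_x=1.0, q=0.05, term=0.048544
Year 1: k_p_x=0.95, q=0.052, term=0.046564
Year 2: k_p_x=0.9006, q=0.021, term=0.017308
A_x = 0.1124


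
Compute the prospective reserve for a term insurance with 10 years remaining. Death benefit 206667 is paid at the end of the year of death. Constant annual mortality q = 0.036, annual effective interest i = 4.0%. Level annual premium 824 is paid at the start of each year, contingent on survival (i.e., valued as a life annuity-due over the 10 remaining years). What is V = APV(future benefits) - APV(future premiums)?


v = 1/(1+i) = 0.961538
APV(future benefits) per unit = sum_{k=0}^{9} k_p_x * q * v^(k+1) = 0.251902
APV(future benefits) = 206667 * 0.251902 = 52059.9207
Life annuity-due factor ä_{x:10} = sum_{k=0}^{9} k_p_x * v^k = 7.277181
APV(future premiums) = 824 * 7.277181 = 5996.3975
V = 52059.9207 - 5996.3975
= 46063.5232


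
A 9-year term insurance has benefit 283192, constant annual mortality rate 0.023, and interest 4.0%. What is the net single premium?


NSP = benefit * sum_{k=0}^{n-1} k_p_x * q * v^(k+1)
With constant q=0.023, v=0.961538
Sum = 0.157043
NSP = 283192 * 0.157043
= 44473.4502


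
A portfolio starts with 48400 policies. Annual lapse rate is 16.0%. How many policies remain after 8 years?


remaining = initial * (1 - lapse)^years
= 48400 * (1 - 0.16)^8
= 48400 * 0.247876
= 11997.1931


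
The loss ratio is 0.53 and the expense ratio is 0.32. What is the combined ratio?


Combined ratio = loss ratio + expense ratio
= 0.53 + 0.32
= 0.85


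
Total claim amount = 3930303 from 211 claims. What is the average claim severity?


severity = total / number
= 3930303 / 211
= 18627.0284


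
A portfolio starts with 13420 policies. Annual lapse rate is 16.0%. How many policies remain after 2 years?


remaining = initial * (1 - lapse)^years
= 13420 * (1 - 0.16)^2
= 13420 * 0.7056
= 9469.152


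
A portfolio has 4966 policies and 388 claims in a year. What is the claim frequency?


frequency = claims / policies
= 388 / 4966
= 0.0781


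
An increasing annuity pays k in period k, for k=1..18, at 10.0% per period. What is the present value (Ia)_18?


(Ia)_n = sum_{k=1}^{n} k * v^k, v = 1/(1+i)
v = 0.909091
Sum computed term by term:
(Ia)_18 = 57.841


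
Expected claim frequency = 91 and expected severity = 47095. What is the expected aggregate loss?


E[S] = E[N] * E[X]
= 91 * 47095
= 4.2856e+06


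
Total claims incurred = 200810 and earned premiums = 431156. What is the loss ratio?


Loss ratio = claims / premiums
= 200810 / 431156
= 0.4657


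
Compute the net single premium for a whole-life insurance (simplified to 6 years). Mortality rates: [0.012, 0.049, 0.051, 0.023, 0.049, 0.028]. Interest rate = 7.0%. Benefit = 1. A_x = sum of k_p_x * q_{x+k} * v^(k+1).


v = 0.934579
Year 0: k_p_x=1.0, q=0.012, term=0.011215
Year 1: k_p_x=0.988, q=0.049, term=0.042285
Year 2: k_p_x=0.939588, q=0.051, term=0.039116
Year 3: k_p_x=0.891669, q=0.023, term=0.015646
Year 4: k_p_x=0.871161, q=0.049, term=0.030435
Year 5: k_p_x=0.828474, q=0.028, term=0.015457
A_x = 0.1542


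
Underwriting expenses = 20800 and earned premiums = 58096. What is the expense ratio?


Expense ratio = expenses / premiums
= 20800 / 58096
= 0.358


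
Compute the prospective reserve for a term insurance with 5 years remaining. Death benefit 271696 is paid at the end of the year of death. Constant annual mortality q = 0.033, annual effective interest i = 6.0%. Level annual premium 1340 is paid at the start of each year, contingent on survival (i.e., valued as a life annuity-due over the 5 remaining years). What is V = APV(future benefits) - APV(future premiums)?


v = 1/(1+i) = 0.943396
APV(future benefits) per unit = sum_{k=0}^{4} k_p_x * q * v^(k+1) = 0.13064
APV(future benefits) = 271696 * 0.13064 = 35494.2355
Life annuity-due factor ä_{x:5} = sum_{k=0}^{4} k_p_x * v^k = 4.1963
APV(future premiums) = 1340 * 4.1963 = 5623.0417
V = 35494.2355 - 5623.0417
= 29871.1938


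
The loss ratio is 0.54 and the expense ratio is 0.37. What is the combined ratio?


Combined ratio = loss ratio + expense ratio
= 0.54 + 0.37
= 0.91


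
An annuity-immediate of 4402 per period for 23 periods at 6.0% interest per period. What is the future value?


FV = PMT * ((1+i)^n - 1) / i
= 4402 * ((1.06)^23 - 1) / 0.06
= 4402 * (3.81975 - 1) / 0.06
= 206875.6335


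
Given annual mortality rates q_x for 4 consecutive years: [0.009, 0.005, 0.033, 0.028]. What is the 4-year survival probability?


p_k = 1 - q_k for each year
Survival = product of (1 - q_k)
= 0.991 * 0.995 * 0.967 * 0.972
= 0.9268


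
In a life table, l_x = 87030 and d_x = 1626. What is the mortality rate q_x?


q_x = d_x / l_x
= 1626 / 87030
= 0.0187


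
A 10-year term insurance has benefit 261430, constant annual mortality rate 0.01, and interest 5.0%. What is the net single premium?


NSP = benefit * sum_{k=0}^{n-1} k_p_x * q * v^(k+1)
With constant q=0.01, v=0.952381
Sum = 0.074131
NSP = 261430 * 0.074131
= 19380.1483


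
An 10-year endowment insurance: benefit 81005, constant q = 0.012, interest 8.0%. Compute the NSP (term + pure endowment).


Term component = 6228.3931
Pure endowment = 10_p_x * v^10 * benefit = 0.886277 * 0.463193 * 81005 = 33253.9866
NSP = 39482.3796


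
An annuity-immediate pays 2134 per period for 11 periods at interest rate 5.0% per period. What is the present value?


PV = PMT * (1 - (1+i)^(-n)) / i
= 2134 * (1 - (1+0.05)^(-11)) / 0.05
= 2134 * (1 - 0.584679) / 0.05
= 2134 * 8.306414
= 17725.8879


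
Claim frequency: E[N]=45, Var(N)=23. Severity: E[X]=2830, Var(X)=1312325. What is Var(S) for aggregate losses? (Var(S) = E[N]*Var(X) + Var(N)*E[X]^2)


Var(S) = E[N]*Var(X) + Var(N)*E[X]^2
= 45*1312325 + 23*2830^2
= 59054625 + 184204700
= 2.4326e+08


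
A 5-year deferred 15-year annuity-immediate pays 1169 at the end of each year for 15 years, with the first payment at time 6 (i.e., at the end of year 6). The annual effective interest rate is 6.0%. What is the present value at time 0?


PV at time 5 of the 15-year annuity-immediate:
a_n = 1169 * (1-(1+0.06)^(-15))/0.06 = 11353.6191
Discount back 5 years to time 0:
PV = 11353.6191 * (1+0.06)^(-5)
= 11353.6191 * 0.747258
= 8484.0846


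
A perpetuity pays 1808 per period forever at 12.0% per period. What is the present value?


PV = PMT / i
= 1808 / 0.12
= 15066.6667


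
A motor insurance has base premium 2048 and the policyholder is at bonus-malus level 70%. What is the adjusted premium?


adjusted = base * BM_level / 100
= 2048 * 70 / 100
= 2048 * 0.7
= 1433.6


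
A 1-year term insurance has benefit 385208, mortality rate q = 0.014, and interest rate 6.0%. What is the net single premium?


NSP = benefit * q * v
v = 1/(1+i) = 0.943396
NSP = 385208 * 0.014 * 0.943396
= 5087.6528


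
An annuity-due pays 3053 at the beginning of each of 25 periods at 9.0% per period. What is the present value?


PV_due = PMT * (1-(1+i)^(-n))/i * (1+i)
PV_immediate = 29988.3355
PV_due = 29988.3355 * 1.09
= 32687.2857


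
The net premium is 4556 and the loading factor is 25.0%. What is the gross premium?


Gross = net * (1 + loading)
= 4556 * (1 + 0.25)
= 4556 * 1.25
= 5695.0


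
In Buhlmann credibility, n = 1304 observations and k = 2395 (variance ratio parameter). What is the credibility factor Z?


Z = n / (n + k)
= 1304 / (1304 + 2395)
= 1304 / 3699
= 0.3525


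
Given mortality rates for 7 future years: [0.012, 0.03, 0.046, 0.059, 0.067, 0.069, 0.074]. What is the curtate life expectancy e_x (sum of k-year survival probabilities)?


e_x = sum_{k=1}^{n} k_p_x
k_p_x values:
  1_p_x = 0.988
  2_p_x = 0.95836
  3_p_x = 0.914275
  4_p_x = 0.860333
  5_p_x = 0.802691
  6_p_x = 0.747305
  7_p_x = 0.692005
e_x = 5.963


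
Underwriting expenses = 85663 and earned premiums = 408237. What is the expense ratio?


Expense ratio = expenses / premiums
= 85663 / 408237
= 0.2098


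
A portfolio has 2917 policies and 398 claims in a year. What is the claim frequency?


frequency = claims / policies
= 398 / 2917
= 0.1364


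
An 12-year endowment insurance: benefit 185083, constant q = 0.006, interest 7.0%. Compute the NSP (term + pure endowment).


Term component = 8576.0071
Pure endowment = 12_p_x * v^12 * benefit = 0.930329 * 0.444012 * 185083 = 76453.5773
NSP = 85029.5843


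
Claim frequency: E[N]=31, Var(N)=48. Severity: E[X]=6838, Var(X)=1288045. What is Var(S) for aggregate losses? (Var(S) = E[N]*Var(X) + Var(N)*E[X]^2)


Var(S) = E[N]*Var(X) + Var(N)*E[X]^2
= 31*1288045 + 48*6838^2
= 39929395 + 2244395712
= 2.2843e+09


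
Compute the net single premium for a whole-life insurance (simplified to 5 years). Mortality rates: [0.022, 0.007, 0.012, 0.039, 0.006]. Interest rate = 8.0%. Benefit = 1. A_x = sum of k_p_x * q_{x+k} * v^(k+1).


v = 0.925926
Year 0: k_p_x=1.0, q=0.022, term=0.02037
Year 1: k_p_x=0.978, q=0.007, term=0.005869
Year 2: k_p_x=0.971154, q=0.012, term=0.009251
Year 3: k_p_x=0.9595, q=0.039, term=0.027505
Year 4: k_p_x=0.92208, q=0.006, term=0.003765
A_x = 0.0668


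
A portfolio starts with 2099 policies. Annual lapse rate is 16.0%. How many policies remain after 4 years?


remaining = initial * (1 - lapse)^years
= 2099 * (1 - 0.16)^4
= 2099 * 0.497871
= 1045.032


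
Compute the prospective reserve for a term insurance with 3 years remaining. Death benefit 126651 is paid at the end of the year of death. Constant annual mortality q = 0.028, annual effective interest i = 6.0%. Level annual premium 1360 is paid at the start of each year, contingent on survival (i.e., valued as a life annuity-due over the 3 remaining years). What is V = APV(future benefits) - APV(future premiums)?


v = 1/(1+i) = 0.943396
APV(future benefits) per unit = sum_{k=0}^{2} k_p_x * q * v^(k+1) = 0.072848
APV(future benefits) = 126651 * 0.072848 = 9226.3336
Life annuity-due factor ä_{x:3} = sum_{k=0}^{2} k_p_x * v^k = 2.757836
APV(future premiums) = 1360 * 2.757836 = 3750.6563
V = 9226.3336 - 3750.6563
= 5475.6772


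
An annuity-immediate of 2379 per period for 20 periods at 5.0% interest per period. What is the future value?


FV = PMT * ((1+i)^n - 1) / i
= 2379 * ((1.05)^20 - 1) / 0.05
= 2379 * (2.653298 - 1) / 0.05
= 78663.9048


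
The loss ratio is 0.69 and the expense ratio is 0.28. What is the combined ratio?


Combined ratio = loss ratio + expense ratio
= 0.69 + 0.28
= 0.97


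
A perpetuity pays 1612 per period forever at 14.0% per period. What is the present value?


PV = PMT / i
= 1612 / 0.14
= 11514.2857


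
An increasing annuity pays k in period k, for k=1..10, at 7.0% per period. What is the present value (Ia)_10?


(Ia)_n = sum_{k=1}^{n} k * v^k, v = 1/(1+i)
v = 0.934579
Sum computed term by term:
(Ia)_10 = 34.7391


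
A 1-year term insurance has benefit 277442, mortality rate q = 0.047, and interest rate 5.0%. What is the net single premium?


NSP = benefit * q * v
v = 1/(1+i) = 0.952381
NSP = 277442 * 0.047 * 0.952381
= 12418.8324


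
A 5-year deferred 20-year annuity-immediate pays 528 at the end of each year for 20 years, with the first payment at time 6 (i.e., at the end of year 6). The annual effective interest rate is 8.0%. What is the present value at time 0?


PV at time 5 of the 20-year annuity-immediate:
a_n = 528 * (1-(1+0.08)^(-20))/0.08 = 5183.9818
Discount back 5 years to time 0:
PV = 5183.9818 * (1+0.08)^(-5)
= 5183.9818 * 0.680583
= 3528.1309


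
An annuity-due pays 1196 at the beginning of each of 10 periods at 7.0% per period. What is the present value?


PV_due = PMT * (1-(1+i)^(-n))/i * (1+i)
PV_immediate = 8400.2035
PV_due = 8400.2035 * 1.07
= 8988.2178


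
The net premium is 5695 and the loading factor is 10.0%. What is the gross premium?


Gross = net * (1 + loading)
= 5695 * (1 + 0.1)
= 5695 * 1.1
= 6264.5


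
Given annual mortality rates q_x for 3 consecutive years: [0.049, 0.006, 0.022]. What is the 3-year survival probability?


p_k = 1 - q_k for each year
Survival = product of (1 - q_k)
= 0.951 * 0.994 * 0.978
= 0.9245


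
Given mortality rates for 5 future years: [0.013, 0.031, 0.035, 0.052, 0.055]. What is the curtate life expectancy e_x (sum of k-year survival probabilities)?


e_x = sum_{k=1}^{n} k_p_x
k_p_x values:
  1_p_x = 0.987
  2_p_x = 0.956403
  3_p_x = 0.922929
  4_p_x = 0.874937
  5_p_x = 0.826815
e_x = 4.5681


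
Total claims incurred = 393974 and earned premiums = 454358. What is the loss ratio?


Loss ratio = claims / premiums
= 393974 / 454358
= 0.8671


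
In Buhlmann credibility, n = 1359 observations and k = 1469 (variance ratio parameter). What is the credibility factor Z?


Z = n / (n + k)
= 1359 / (1359 + 1469)
= 1359 / 2828
= 0.4806


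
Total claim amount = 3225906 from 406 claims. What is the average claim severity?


severity = total / number
= 3225906 / 406
= 7945.5813


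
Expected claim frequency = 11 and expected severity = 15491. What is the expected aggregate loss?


E[S] = E[N] * E[X]
= 11 * 15491
= 170401


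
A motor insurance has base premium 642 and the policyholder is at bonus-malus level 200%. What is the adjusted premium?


adjusted = base * BM_level / 100
= 642 * 200 / 100
= 642 * 2.0
= 1284.0


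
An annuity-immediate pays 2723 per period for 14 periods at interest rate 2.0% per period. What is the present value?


PV = PMT * (1 - (1+i)^(-n)) / i
= 2723 * (1 - (1+0.02)^(-14)) / 0.02
= 2723 * (1 - 0.757875) / 0.02
= 2723 * 12.106249
= 32965.3154


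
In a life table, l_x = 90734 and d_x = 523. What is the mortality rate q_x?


q_x = d_x / l_x
= 523 / 90734
= 0.0058


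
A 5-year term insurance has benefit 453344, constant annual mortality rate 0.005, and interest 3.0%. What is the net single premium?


NSP = benefit * sum_{k=0}^{n-1} k_p_x * q * v^(k+1)
With constant q=0.005, v=0.970874
Sum = 0.022677
NSP = 453344 * 0.022677
= 10280.667


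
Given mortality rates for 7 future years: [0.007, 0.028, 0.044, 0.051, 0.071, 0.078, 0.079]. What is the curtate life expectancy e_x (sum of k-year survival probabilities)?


e_x = sum_{k=1}^{n} k_p_x
k_p_x values:
  1_p_x = 0.993
  2_p_x = 0.965196
  3_p_x = 0.922727
  4_p_x = 0.875668
  5_p_x = 0.813496
  6_p_x = 0.750043
  7_p_x = 0.69079
e_x = 6.0109


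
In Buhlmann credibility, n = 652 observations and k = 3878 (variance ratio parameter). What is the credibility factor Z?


Z = n / (n + k)
= 652 / (652 + 3878)
= 652 / 4530
= 0.1439


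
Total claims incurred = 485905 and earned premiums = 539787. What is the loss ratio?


Loss ratio = claims / premiums
= 485905 / 539787
= 0.9002


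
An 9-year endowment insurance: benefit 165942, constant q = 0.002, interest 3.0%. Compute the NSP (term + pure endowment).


Term component = 2564.5187
Pure endowment = 9_p_x * v^9 * benefit = 0.982143 * 0.766417 * 165942 = 124909.7012
NSP = 127474.2198


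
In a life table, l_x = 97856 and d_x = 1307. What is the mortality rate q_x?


q_x = d_x / l_x
= 1307 / 97856
= 0.0134


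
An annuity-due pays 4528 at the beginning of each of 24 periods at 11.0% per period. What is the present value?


PV_due = PMT * (1-(1+i)^(-n))/i * (1+i)
PV_immediate = 37800.3624
PV_due = 37800.3624 * 1.11
= 41958.4023


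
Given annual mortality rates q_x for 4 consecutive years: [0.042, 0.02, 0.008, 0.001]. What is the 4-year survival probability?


p_k = 1 - q_k for each year
Survival = product of (1 - q_k)
= 0.958 * 0.98 * 0.992 * 0.999
= 0.9304


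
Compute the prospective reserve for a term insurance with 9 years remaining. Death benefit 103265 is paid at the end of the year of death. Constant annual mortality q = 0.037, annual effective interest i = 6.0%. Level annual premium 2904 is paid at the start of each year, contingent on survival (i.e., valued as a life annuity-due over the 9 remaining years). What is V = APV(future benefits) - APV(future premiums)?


v = 1/(1+i) = 0.943396
APV(future benefits) per unit = sum_{k=0}^{8} k_p_x * q * v^(k+1) = 0.220633
APV(future benefits) = 103265 * 0.220633 = 22783.6695
Life annuity-due factor ä_{x:9} = sum_{k=0}^{8} k_p_x * v^k = 6.320838
APV(future premiums) = 2904 * 6.320838 = 18355.7138
V = 22783.6695 - 18355.7138
= 4427.9558


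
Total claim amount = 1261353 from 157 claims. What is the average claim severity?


severity = total / number
= 1261353 / 157
= 8034.0955


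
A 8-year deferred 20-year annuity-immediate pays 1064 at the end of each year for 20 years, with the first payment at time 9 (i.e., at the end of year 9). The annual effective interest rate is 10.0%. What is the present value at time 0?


PV at time 8 of the 20-year annuity-immediate:
a_n = 1064 * (1-(1+0.1)^(-20))/0.1 = 9058.4318
Discount back 8 years to time 0:
PV = 9058.4318 * (1+0.1)^(-8)
= 9058.4318 * 0.466507
= 4225.8253


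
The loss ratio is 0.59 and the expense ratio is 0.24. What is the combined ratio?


Combined ratio = loss ratio + expense ratio
= 0.59 + 0.24
= 0.83


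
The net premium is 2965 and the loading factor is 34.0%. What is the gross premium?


Gross = net * (1 + loading)
= 2965 * (1 + 0.34)
= 2965 * 1.34
= 3973.1


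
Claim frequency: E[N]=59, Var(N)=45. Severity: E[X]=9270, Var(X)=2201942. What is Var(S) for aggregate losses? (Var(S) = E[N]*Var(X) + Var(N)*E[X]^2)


Var(S) = E[N]*Var(X) + Var(N)*E[X]^2
= 59*2201942 + 45*9270^2
= 129914578 + 3866980500
= 3.9969e+09


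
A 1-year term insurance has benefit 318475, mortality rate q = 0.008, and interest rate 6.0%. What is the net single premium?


NSP = benefit * q * v
v = 1/(1+i) = 0.943396
NSP = 318475 * 0.008 * 0.943396
= 2403.5849


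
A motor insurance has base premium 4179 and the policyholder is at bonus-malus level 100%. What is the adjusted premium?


adjusted = base * BM_level / 100
= 4179 * 100 / 100
= 4179 * 1.0
= 4179.0


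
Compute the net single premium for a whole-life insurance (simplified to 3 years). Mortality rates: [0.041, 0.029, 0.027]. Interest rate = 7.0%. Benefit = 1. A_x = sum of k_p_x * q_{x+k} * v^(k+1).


v = 0.934579
Year 0: k_p_x=1.0, q=0.041, term=0.038318
Year 1: k_p_x=0.959, q=0.029, term=0.024291
Year 2: k_p_x=0.931189, q=0.027, term=0.020523
A_x = 0.0831


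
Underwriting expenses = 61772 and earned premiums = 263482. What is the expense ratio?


Expense ratio = expenses / premiums
= 61772 / 263482
= 0.2344


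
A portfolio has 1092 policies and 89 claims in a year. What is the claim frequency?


frequency = claims / policies
= 89 / 1092
= 0.0815


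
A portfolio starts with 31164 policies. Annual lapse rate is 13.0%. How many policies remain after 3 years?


remaining = initial * (1 - lapse)^years
= 31164 * (1 - 0.13)^3
= 31164 * 0.658503
= 20521.5875


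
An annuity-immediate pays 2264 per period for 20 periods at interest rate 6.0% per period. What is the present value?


PV = PMT * (1 - (1+i)^(-n)) / i
= 2264 * (1 - (1+0.06)^(-20)) / 0.06
= 2264 * (1 - 0.311805) / 0.06
= 2264 * 11.469921
= 25967.9016


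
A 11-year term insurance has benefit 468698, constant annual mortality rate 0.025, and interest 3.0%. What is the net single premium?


NSP = benefit * sum_{k=0}^{n-1} k_p_x * q * v^(k+1)
With constant q=0.025, v=0.970874
Sum = 0.205993
NSP = 468698 * 0.205993
= 96548.3559


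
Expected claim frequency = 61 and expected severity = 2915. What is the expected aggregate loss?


E[S] = E[N] * E[X]
= 61 * 2915
= 177815


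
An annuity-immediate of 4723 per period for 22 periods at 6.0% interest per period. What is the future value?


FV = PMT * ((1+i)^n - 1) / i
= 4723 * ((1.06)^22 - 1) / 0.06
= 4723 * (3.603537 - 1) / 0.06
= 204941.787


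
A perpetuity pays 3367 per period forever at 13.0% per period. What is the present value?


PV = PMT / i
= 3367 / 0.13
= 25900.0


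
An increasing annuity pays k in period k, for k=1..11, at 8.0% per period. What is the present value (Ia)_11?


(Ia)_n = sum_{k=1}^{n} k * v^k, v = 1/(1+i)
v = 0.925926
Sum computed term by term:
(Ia)_11 = 37.4046
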